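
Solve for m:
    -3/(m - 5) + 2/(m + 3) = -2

Multiply both sides by (m - 5)(m + 3):
-3(m + 3) + 2(m - 5) = -2(m - 5)(m + 3).
Expand and collect terms: -2m² + 5m + 49 = 0.
By the quadratic formula, m = (-5 ± √417) / -4, so m ≈ -3.8551 or m ≈ 6.3551.
Neither value makes a denominator zero (m ≠ 5, m ≠ -3), so both are valid.

m = -3.8551 or m = 6.3551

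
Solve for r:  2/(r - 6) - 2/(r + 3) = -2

Multiply both sides by (r - 6)(r + 3):
2(r + 3) - 2(r - 6) = -2(r - 6)(r + 3).
Expand and collect terms: -2r² + 6r + 18 = 0.
By the quadratic formula, r = (-6 ± √180) / -4, so r ≈ -1.8541 or r ≈ 4.8541.
Neither value makes a denominator zero (r ≠ 6, r ≠ -3), so both are valid.

r = -1.8541 or r = 4.8541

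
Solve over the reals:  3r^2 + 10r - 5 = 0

r = -3.7749 or r = 0.4415

Discriminant: (10)^2 - 4*3*(-5) = 160.
Quadratic formula: r = (-10 +/- sqrt(160)) / 6.
So r = -5/3 + 2*sqrt(10)/3 ~= 0.4415 or r = -2*sqrt(10)/3 - 5/3 ~= -3.7749.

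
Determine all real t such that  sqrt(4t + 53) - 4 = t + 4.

Isolate the radical: sqrt(4t + 53) = t + 8.
Square both sides: 4t + 53 = (t + 8)^2.
Expand and rearrange: t^2 + 12t + 11 = 0.
Solving gives t = -1 or t = -11.
Check each candidate in the original equation:
  t = -1: sqrt(49) = 7, while t + 8 = 7 — valid.
  t = -11: sqrt(9) = 3, while t + 8 = -3 — extraneous.

t = -1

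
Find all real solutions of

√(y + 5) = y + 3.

Square both sides: y + 5 = (y + 3)².
Expand and rearrange: y² + 5y + 4 = 0.
Solving gives y = -1 or y = -4.
Check each candidate in the original equation:
  y = -1: √(4) = 2, while y + 3 = 2 — valid.
  y = -4: √(1) = 1, while y + 3 = -1 — extraneous.

y = -1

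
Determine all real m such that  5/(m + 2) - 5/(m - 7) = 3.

Multiply both sides by (m + 2)(m - 7):
5(m - 7) - 5(m + 2) = 3(m + 2)(m - 7).
Expand and collect terms: 3m^2 - 15m + 3 = 0.
By the quadratic formula, m = (15 +/- sqrt(189)) / 6, so m ~= 4.7913 or m ~= 0.2087.
Neither value makes a denominator zero (m != -2, m != 7), so both are valid.

m = 0.2087 or m = 4.7913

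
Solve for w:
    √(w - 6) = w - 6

w = 6 or w = 7

Square both sides: w - 6 = (w - 6)².
Expand and rearrange: w² - 13w + 42 = 0.
Solving gives w = 7 or w = 6.
Check each candidate in the original equation:
  w = 7: √(1) = 1, while w - 6 = 1 — valid.
  w = 6: √(0) = 0, while w - 6 = 0 — valid.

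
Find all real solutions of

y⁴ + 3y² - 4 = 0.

Let u = y². The equation becomes u² + 3u - 4 = 0.
Factor: (u - 1)(u + 4) = 0, so u = 1 or u = -4.
y² = 1 gives y = ±1.
y² = -4 < 0 has no real solution.

y = -1 or y = 1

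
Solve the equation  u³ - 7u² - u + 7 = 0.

Possible rational roots are divisors of 7. Testing u = -1 gives 0, so (u + 1) is a factor.
Divide: u³ - 7u² - u + 7 = (u + 1)(u² - 8u + 7).
Factor the quadratic: u = 7 or u = 1.

u = -1 or u = 1 or u = 7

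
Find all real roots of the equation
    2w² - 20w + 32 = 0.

Factor: 2(w - 8)(w - 2) = 0.
So w = 8 or w = 2.

w = 2 or w = 8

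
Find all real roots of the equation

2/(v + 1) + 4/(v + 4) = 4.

v = -3.1861 or v = -0.3139

Multiply both sides by (v + 1)(v + 4):
2(v + 4) + 4(v + 1) = 4(v + 1)(v + 4).
Expand and collect terms: 4v² + 14v + 4 = 0.
By the quadratic formula, v = (-14 ± √132) / 8, so v ≈ -0.3139 or v ≈ -3.1861.
Neither value makes a denominator zero (v ≠ -1, v ≠ -4), so both are valid.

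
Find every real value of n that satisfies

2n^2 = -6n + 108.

Bring every term to one side: 2n^2 + 6n - 108 = 0.
Factor: 2(n + 9)(n - 6) = 0.
So n = -9 or n = 6.

n = -9 or n = 6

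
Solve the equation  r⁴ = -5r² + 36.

r = -2 or r = 2

Let u = r². The equation becomes u² + 5u - 36 = 0.
Factor: (u - 4)(u + 9) = 0, so u = 4 or u = -9.
r² = 4 gives r = ±2.
r² = -9 < 0 has no real solution.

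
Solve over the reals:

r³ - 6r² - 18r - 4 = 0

Possible rational roots are divisors of -4. Testing r = -2 gives 0, so (r + 2) is a factor.
Divide: r³ - 6r² - 18r - 4 = (r + 2)(r² - 8r - 2).
Apply the quadratic formula to r² - 8r - 2 = 0: r = (8 ± √72)/2, i.e. r ≈ 8.2426 or r ≈ -0.2426.

r = -2 or r = -0.2426 or r = 8.2426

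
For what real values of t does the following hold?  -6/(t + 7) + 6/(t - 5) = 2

t = -9.4853 or t = 7.4853

Multiply both sides by (t + 7)(t - 5):
-6(t - 5) + 6(t + 7) = 2(t + 7)(t - 5).
Expand and collect terms: 2t^2 + 4t - 142 = 0.
By the quadratic formula, t = (-4 +/- sqrt(1152)) / 4, so t ~= 7.4853 or t ~= -9.4853.
Neither value makes a denominator zero (t != -7, t != 5), so both are valid.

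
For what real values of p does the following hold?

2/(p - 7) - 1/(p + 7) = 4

p = -7.2415 or p = 7.4915

Multiply both sides by (p - 7)(p + 7):
2(p + 7) - (p - 7) = 4(p - 7)(p + 7).
Expand and collect terms: 4p^2 - p - 217 = 0.
By the quadratic formula, p = (1 +/- sqrt(3473)) / 8, so p ~= 7.4915 or p ~= -7.2415.
Neither value makes a denominator zero (p != 7, p != -7), so both are valid.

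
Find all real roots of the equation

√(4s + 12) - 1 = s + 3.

Isolate the radical: √(4s + 12) = s + 4.
Square both sides: 4s + 12 = (s + 4)².
Expand and rearrange: s² + 4s + 4 = 0.
This gives the repeated root s = -2.
Check in the original equation:
  s = -2: √(4) = 2, while s + 4 = 2 — valid.

s = -2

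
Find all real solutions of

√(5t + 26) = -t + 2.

t = -2

Square both sides: 5t + 26 = (-t + 2)².
Expand and rearrange: t² - 9t - 22 = 0.
Solving gives t = 11 or t = -2.
Check each candidate in the original equation:
  t = 11: √(81) = 9, while -t + 2 = -9 — extraneous.
  t = -2: √(16) = 4, while -t + 2 = 4 — valid.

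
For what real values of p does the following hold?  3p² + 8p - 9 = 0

p = -3.5191 or p = 0.8525

Discriminant: (8)² − 4·3·(-9) = 172.
Quadratic formula: p = (-8 ± √172) / 6.
So p = -4/3 + √(43)/3 ≈ 0.8525 or p = -√(43)/3 - 4/3 ≈ -3.5191.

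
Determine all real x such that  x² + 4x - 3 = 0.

Discriminant: (4)² − 4·1·(-3) = 28.
Quadratic formula: x = (-4 ± √28) / 2.
So x = -2 + √(7) ≈ 0.6458 or x = -√(7) - 2 ≈ -4.6458.

x = -4.6458 or x = 0.6458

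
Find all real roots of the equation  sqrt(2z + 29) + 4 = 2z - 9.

z = 10

Isolate the radical: sqrt(2z + 29) = 2z - 13.
Square both sides: 2z + 29 = (2z - 13)^2.
Expand and rearrange: 4z^2 - 54z + 140 = 0.
Solving gives z = 10 or z = 3.5.
Check each candidate in the original equation:
  z = 10: sqrt(49) = 7, while 2z - 13 = 7 — valid.
  z = 3.5: sqrt(36) = 6, while 2z - 13 = -6 — extraneous.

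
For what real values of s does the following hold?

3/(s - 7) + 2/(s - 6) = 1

Multiply both sides by (s - 7)(s - 6):
3(s - 6) + 2(s - 7) = (s - 7)(s - 6).
Expand and collect terms: s^2 - 18s + 74 = 0.
By the quadratic formula, s = (18 +/- sqrt(28)) / 2, so s ~= 11.6458 or s ~= 6.3542.
Neither value makes a denominator zero (s != 7, s != 6), so both are valid.

s = 6.3542 or s = 11.6458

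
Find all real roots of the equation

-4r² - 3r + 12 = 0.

r = -2.1472 or r = 1.3972

Discriminant: (-3)² − 4·(-4)·12 = 201.
Quadratic formula: r = (3 ± √201) / (-8).
So r = -√(201)/8 - 3/8 ≈ -2.1472 or r = -3/8 + √(201)/8 ≈ 1.3972.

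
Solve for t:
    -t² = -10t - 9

Rearrange to standard form: -t² + 10t + 9 = 0.
Discriminant: (10)² − 4·(-1)·9 = 136.
Quadratic formula: t = (-10 ± √136) / (-2).
So t = 5 - √(34) ≈ -0.831 or t = 5 + √(34) ≈ 10.831.

t = -0.831 or t = 10.831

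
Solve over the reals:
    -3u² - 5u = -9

u = -2.7554 or u = 1.0888

Rearrange to standard form: -3u² - 5u + 9 = 0.
Discriminant: (-5)² − 4·(-3)·9 = 133.
Quadratic formula: u = (5 ± √133) / (-6).
So u = -√(133)/6 - 5/6 ≈ -2.7554 or u = -5/6 + √(133)/6 ≈ 1.0888.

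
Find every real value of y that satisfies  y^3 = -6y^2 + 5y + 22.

y = -6.2361 or y = -1.7639 or y = 2

Rearrange: y^3 + 6y^2 - 5y - 22 = 0.
Possible rational roots are divisors of -22. Testing y = 2 gives 0, so (y - 2) is a factor.
Divide: y^3 + 6y^2 - 5y - 22 = (y - 2)(y^2 + 8y + 11).
Apply the quadratic formula to y^2 + 8y + 11 = 0: y = (-8 +/- sqrt(20))/2, i.e. y ~= -1.7639 or y ~= -6.2361.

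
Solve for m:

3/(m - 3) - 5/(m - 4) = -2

Multiply both sides by (m - 3)(m - 4):
3(m - 4) - 5(m - 3) = -2(m - 3)(m - 4).
Expand and collect terms: -2m² + 16m - 27 = 0.
By the quadratic formula, m = (-16 ± √40) / -4, so m ≈ 2.4189 or m ≈ 5.5811.
Neither value makes a denominator zero (m ≠ 3, m ≠ 4), so both are valid.

m = 2.4189 or m = 5.5811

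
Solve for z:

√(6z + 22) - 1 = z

z = 7

Isolate the radical: √(6z + 22) = z + 1.
Square both sides: 6z + 22 = (z + 1)².
Expand and rearrange: z² - 4z - 21 = 0.
Solving gives z = 7 or z = -3.
Check each candidate in the original equation:
  z = 7: √(64) = 8, while z + 1 = 8 — valid.
  z = -3: √(4) = 2, while z + 1 = -2 — extraneous.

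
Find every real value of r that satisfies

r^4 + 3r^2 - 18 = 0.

Let u = r^2. The equation becomes u^2 + 3u - 18 = 0.
Factor: (u + 6)(u - 3) = 0, so u = -6 or u = 3.
r^2 = -6 < 0 has no real solution.
r^2 = 3 gives r = +/-sqrt(3) ~= +/-1.7321.

r = -1.7321 or r = 1.7321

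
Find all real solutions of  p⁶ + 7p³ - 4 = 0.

Let u = p³. The equation becomes u² + 7u - 4 = 0.
By the quadratic formula, u = -7/2 + √(65)/2 or u = -√(65)/2 - 7/2.
p³ = -7/2 + √(65)/2 gives p = ∛(-7/2 + √(65)/2) ≈ 0.8098.
p³ = -√(65)/2 - 7/2 gives p = -∛(7/2 + √(65)/2) ≈ -1.9601.

p = -1.9601 or p = 0.8098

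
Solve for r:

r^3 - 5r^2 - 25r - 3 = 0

r = -3 or r = -0.1231 or r = 8.1231

Possible rational roots are divisors of -3. Testing r = -3 gives 0, so (r + 3) is a factor.
Divide: r^3 - 5r^2 - 25r - 3 = (r + 3)(r^2 - 8r - 1).
Apply the quadratic formula to r^2 - 8r - 1 = 0: r = (8 +/- sqrt(68))/2, i.e. r ~= 8.1231 or r ~= -0.1231.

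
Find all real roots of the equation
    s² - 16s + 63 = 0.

s = 7 or s = 9

Factor: (s - 7)(s - 9) = 0.
So s = 7 or s = 9.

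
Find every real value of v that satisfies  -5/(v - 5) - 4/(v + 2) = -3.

v = -0.9581 or v = 6.9581

Multiply both sides by (v - 5)(v + 2):
-5(v + 2) - 4(v - 5) = -3(v - 5)(v + 2).
Expand and collect terms: -3v² + 18v + 20 = 0.
By the quadratic formula, v = (-18 ± √564) / -6, so v ≈ -0.9581 or v ≈ 6.9581.
Neither value makes a denominator zero (v ≠ 5, v ≠ -2), so both are valid.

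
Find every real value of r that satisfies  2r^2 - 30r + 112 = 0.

Factor: 2(r - 8)(r - 7) = 0.
So r = 8 or r = 7.

r = 7 or r = 8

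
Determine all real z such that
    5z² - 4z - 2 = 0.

Discriminant: (-4)² − 4·5·(-2) = 56.
Quadratic formula: z = (4 ± √56) / 10.
So z = 2/5 + √(14)/5 ≈ 1.1483 or z = 2/5 - √(14)/5 ≈ -0.3483.

z = -0.3483 or z = 1.1483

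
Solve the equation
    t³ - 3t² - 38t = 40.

t = -4 or t = -1.217 or t = 8.217

Rearrange: t³ - 3t² - 38t - 40 = 0.
Possible rational roots are divisors of -40. Testing t = -4 gives 0, so (t + 4) is a factor.
Divide: t³ - 3t² - 38t - 40 = (t + 4)(t² - 7t - 10).
Apply the quadratic formula to t² - 7t - 10 = 0: t = (7 ± √89)/2, i.e. t ≈ 8.217 or t ≈ -1.217.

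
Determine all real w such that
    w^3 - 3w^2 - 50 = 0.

Possible rational roots are divisors of -50. Testing w = 5 gives 0, so (w - 5) is a factor.
Divide: w^3 - 3w^2 - 50 = (w - 5)(w^2 + 2w + 10).
The quadratic w^2 + 2w + 10 has discriminant -36 < 0, so no further real roots.

w = 5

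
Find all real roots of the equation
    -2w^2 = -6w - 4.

Rearrange to standard form: -2w^2 + 6w + 4 = 0.
Discriminant: (6)^2 - 4*(-2)*4 = 68.
Quadratic formula: w = (-6 +/- sqrt(68)) / (-4).
So w = 3/2 - sqrt(17)/2 ~= -0.5616 or w = 3/2 + sqrt(17)/2 ~= 3.5616.

w = -0.5616 or w = 3.5616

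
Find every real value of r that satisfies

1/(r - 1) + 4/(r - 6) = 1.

r = 1.5279 or r = 10.4721

Multiply both sides by (r - 1)(r - 6):
(r - 6) + 4(r - 1) = (r - 1)(r - 6).
Expand and collect terms: r^2 - 12r + 16 = 0.
By the quadratic formula, r = (12 +/- sqrt(80)) / 2, so r ~= 10.4721 or r ~= 1.5279.
Neither value makes a denominator zero (r != 1, r != 6), so both are valid.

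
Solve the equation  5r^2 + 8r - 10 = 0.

r = -2.4248 or r = 0.8248

Discriminant: (8)^2 - 4*5*(-10) = 264.
Quadratic formula: r = (-8 +/- sqrt(264)) / 10.
So r = -4/5 + sqrt(66)/5 ~= 0.8248 or r = -sqrt(66)/5 - 4/5 ~= -2.4248.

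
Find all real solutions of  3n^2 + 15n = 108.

Bring every term to one side: 3n^2 + 15n - 108 = 0.
Factor: 3(n - 4)(n + 9) = 0.
So n = 4 or n = -9.

n = -9 or n = 4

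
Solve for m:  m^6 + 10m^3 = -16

m = -2 or m = -1.2599

Let u = m^3. The equation becomes u^2 + 10u + 16 = 0.
Factor: (u + 8)(u + 2) = 0, so u = -8 or u = -2.
m^3 = -8 gives m = -2.
m^3 = -2 gives m = -(2)^(1/3) ~= -1.2599.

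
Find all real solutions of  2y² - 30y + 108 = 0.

y = 6 or y = 9

Factor: 2(y - 9)(y - 6) = 0.
So y = 9 or y = 6.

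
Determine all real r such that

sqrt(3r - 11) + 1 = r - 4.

r = 9

Isolate the radical: sqrt(3r - 11) = r - 5.
Square both sides: 3r - 11 = (r - 5)^2.
Expand and rearrange: r^2 - 13r + 36 = 0.
Solving gives r = 9 or r = 4.
Check each candidate in the original equation:
  r = 9: sqrt(16) = 4, while r - 5 = 4 — valid.
  r = 4: sqrt(1) = 1, while r - 5 = -1 — extraneous.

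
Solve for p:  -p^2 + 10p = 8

Rearrange to standard form: -p^2 + 10p - 8 = 0.
Discriminant: (10)^2 - 4*(-1)*(-8) = 68.
Quadratic formula: p = (-10 +/- sqrt(68)) / (-2).
So p = 5 - sqrt(17) ~= 0.8769 or p = sqrt(17) + 5 ~= 9.1231.

p = 0.8769 or p = 9.1231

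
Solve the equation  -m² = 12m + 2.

m = -11.831 or m = -0.169

Rearrange to standard form: -m² - 12m - 2 = 0.
Discriminant: (-12)² − 4·(-1)·(-2) = 136.
Quadratic formula: m = (12 ± √136) / (-2).
So m = -6 - √(34) ≈ -11.831 or m = -6 + √(34) ≈ -0.169.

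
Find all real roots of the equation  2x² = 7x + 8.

x = -0.9075 or x = 4.4075

Rearrange to standard form: 2x² - 7x - 8 = 0.
Discriminant: (-7)² − 4·2·(-8) = 113.
Quadratic formula: x = (7 ± √113) / 4.
So x = 7/4 + √(113)/4 ≈ 4.4075 or x = 7/4 - √(113)/4 ≈ -0.9075.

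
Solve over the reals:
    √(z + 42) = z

z = 7

Square both sides: z + 42 = (z)².
Expand and rearrange: z² - z - 42 = 0.
Solving gives z = 7 or z = -6.
Check each candidate in the original equation:
  z = 7: √(49) = 7, while z = 7 — valid.
  z = -6: √(36) = 6, while z = -6 — extraneous.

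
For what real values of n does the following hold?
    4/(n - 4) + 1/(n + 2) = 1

Multiply both sides by (n - 4)(n + 2):
4(n + 2) + (n - 4) = (n - 4)(n + 2).
Expand and collect terms: n^2 - 7n - 12 = 0.
By the quadratic formula, n = (7 +/- sqrt(97)) / 2, so n ~= 8.4244 or n ~= -1.4244.
Neither value makes a denominator zero (n != 4, n != -2), so both are valid.

n = -1.4244 or n = 8.4244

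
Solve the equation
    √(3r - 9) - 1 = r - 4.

Isolate the radical: √(3r - 9) = r - 3.
Square both sides: 3r - 9 = (r - 3)².
Expand and rearrange: r² - 9r + 18 = 0.
Solving gives r = 6 or r = 3.
Check each candidate in the original equation:
  r = 6: √(9) = 3, while r - 3 = 3 — valid.
  r = 3: √(0) = 0, while r - 3 = 0 — valid.

r = 3 or r = 6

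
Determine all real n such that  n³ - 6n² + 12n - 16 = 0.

Possible rational roots are divisors of -16. Testing n = 4 gives 0, so (n - 4) is a factor.
Divide: n³ - 6n² + 12n - 16 = (n - 4)(n² - 2n + 4).
The quadratic n² - 2n + 4 has discriminant -12 < 0, so no further real roots.

n = 4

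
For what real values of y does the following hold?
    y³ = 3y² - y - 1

y = -0.4142 or y = 1 or y = 2.4142

Rearrange: y³ - 3y² + y + 1 = 0.
Possible rational roots are divisors of 1. Testing y = 1 gives 0, so (y - 1) is a factor.
Divide: y³ - 3y² + y + 1 = (y - 1)(y² - 2y - 1).
Apply the quadratic formula to y² - 2y - 1 = 0: y = (2 ± √8)/2, i.e. y ≈ 2.4142 or y ≈ -0.4142.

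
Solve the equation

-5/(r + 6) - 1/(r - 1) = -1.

r = -2.1926 or r = 3.1926

Multiply both sides by (r + 6)(r - 1):
-5(r - 1) - (r + 6) = -(r + 6)(r - 1).
Expand and collect terms: -r^2 + r + 7 = 0.
By the quadratic formula, r = (-1 +/- sqrt(29)) / -2, so r ~= -2.1926 or r ~= 3.1926.
Neither value makes a denominator zero (r != -6, r != 1), so both are valid.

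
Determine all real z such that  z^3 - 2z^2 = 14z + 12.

z = -2 or z = -1.1623 or z = 5.1623

Rearrange: z^3 - 2z^2 - 14z - 12 = 0.
Possible rational roots are divisors of -12. Testing z = -2 gives 0, so (z + 2) is a factor.
Divide: z^3 - 2z^2 - 14z - 12 = (z + 2)(z^2 - 4z - 6).
Apply the quadratic formula to z^2 - 4z - 6 = 0: z = (4 +/- sqrt(40))/2, i.e. z ~= 5.1623 or z ~= -1.1623.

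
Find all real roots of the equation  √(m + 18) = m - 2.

Square both sides: m + 18 = (m - 2)².
Expand and rearrange: m² - 5m - 14 = 0.
Solving gives m = 7 or m = -2.
Check each candidate in the original equation:
  m = 7: √(25) = 5, while m - 2 = 5 — valid.
  m = -2: √(16) = 4, while m - 2 = -4 — extraneous.

m = 7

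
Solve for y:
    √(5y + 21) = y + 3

y = 3

Square both sides: 5y + 21 = (y + 3)².
Expand and rearrange: y² + y - 12 = 0.
Solving gives y = 3 or y = -4.
Check each candidate in the original equation:
  y = 3: √(36) = 6, while y + 3 = 6 — valid.
  y = -4: √(1) = 1, while y + 3 = -1 — extraneous.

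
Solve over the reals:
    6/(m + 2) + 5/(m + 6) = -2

Multiply both sides by (m + 2)(m + 6):
6(m + 6) + 5(m + 2) = -2(m + 2)(m + 6).
Expand and collect terms: -2m² - 27m - 70 = 0.
Factor or apply the quadratic formula: m = -10 or m = -3.5.
Neither value makes a denominator zero (m ≠ -2, m ≠ -6), so both are valid.

m = -10 or m = -3.5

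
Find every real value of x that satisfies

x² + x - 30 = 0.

Factor: (x + 6)(x - 5) = 0.
So x = -6 or x = 5.

x = -6 or x = 5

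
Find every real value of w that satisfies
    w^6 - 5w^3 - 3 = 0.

w = -0.815 or w = 1.7696

Let u = w^3. The equation becomes u^2 - 5u - 3 = 0.
By the quadratic formula, u = 5/2 + sqrt(37)/2 or u = 5/2 - sqrt(37)/2.
w^3 = 5/2 + sqrt(37)/2 gives w = (5/2 + sqrt(37)/2)^(1/3) ~= 1.7696.
w^3 = 5/2 - sqrt(37)/2 gives w = -(-5/2 + sqrt(37)/2)^(1/3) ~= -0.815.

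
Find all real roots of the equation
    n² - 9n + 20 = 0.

n = 4 or n = 5

Factor: (n - 4)(n - 5) = 0.
So n = 4 or n = 5.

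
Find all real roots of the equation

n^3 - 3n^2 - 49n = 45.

Rearrange: n^3 - 3n^2 - 49n - 45 = 0.
Possible rational roots are divisors of -45. Testing n = -5 gives 0, so (n + 5) is a factor.
Divide: n^3 - 3n^2 - 49n - 45 = (n + 5)(n^2 - 8n - 9).
Factor the quadratic: n = 9 or n = -1.

n = -5 or n = -1 or n = 9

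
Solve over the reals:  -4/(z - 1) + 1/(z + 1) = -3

z = -1.2078 or z = 2.2078

Multiply both sides by (z - 1)(z + 1):
-4(z + 1) + (z - 1) = -3(z - 1)(z + 1).
Expand and collect terms: -3z^2 + 3z + 8 = 0.
By the quadratic formula, z = (-3 +/- sqrt(105)) / -6, so z ~= -1.2078 or z ~= 2.2078.
Neither value makes a denominator zero (z != 1, z != -1), so both are valid.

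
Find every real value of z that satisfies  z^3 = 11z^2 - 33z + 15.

z = 0.5505 or z = 5 or z = 5.4495

Rearrange: z^3 - 11z^2 + 33z - 15 = 0.
Possible rational roots are divisors of -15. Testing z = 5 gives 0, so (z - 5) is a factor.
Divide: z^3 - 11z^2 + 33z - 15 = (z - 5)(z^2 - 6z + 3).
Apply the quadratic formula to z^2 - 6z + 3 = 0: z = (6 +/- sqrt(24))/2, i.e. z ~= 5.4495 or z ~= 0.5505.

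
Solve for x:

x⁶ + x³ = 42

Let u = x³. The equation becomes u² + u - 42 = 0.
Factor: (u - 6)(u + 7) = 0, so u = 6 or u = -7.
x³ = 6 gives x = ∛(6) ≈ 1.8171.
x³ = -7 gives x = -∛(7) ≈ -1.9129.

x = -1.9129 or x = 1.8171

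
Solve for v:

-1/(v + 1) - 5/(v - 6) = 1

v = -3.1926 or v = 2.1926

Multiply both sides by (v + 1)(v - 6):
-(v - 6) - 5(v + 1) = (v + 1)(v - 6).
Expand and collect terms: v^2 + v - 7 = 0.
By the quadratic formula, v = (-1 +/- sqrt(29)) / 2, so v ~= 2.1926 or v ~= -3.1926.
Neither value makes a denominator zero (v != -1, v != 6), so both are valid.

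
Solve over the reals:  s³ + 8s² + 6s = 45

s = -5 or s = -4.8541 or s = 1.8541

Rearrange: s³ + 8s² + 6s - 45 = 0.
Possible rational roots are divisors of -45. Testing s = -5 gives 0, so (s + 5) is a factor.
Divide: s³ + 8s² + 6s - 45 = (s + 5)(s² + 3s - 9).
Apply the quadratic formula to s² + 3s - 9 = 0: s = (-3 ± √45)/2, i.e. s ≈ 1.8541 or s ≈ -4.8541.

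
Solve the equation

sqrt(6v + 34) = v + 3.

v = 5

Square both sides: 6v + 34 = (v + 3)^2.
Expand and rearrange: v^2 - 25 = 0.
Solving gives v = 5 or v = -5.
Check each candidate in the original equation:
  v = 5: sqrt(64) = 8, while v + 3 = 8 — valid.
  v = -5: sqrt(4) = 2, while v + 3 = -2 — extraneous.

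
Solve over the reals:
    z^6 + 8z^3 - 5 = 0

Let u = z^3. The equation becomes u^2 + 8u - 5 = 0.
By the quadratic formula, u = -4 + sqrt(21) or u = -sqrt(21) - 4.
z^3 = -4 + sqrt(21) gives z = (-4 + sqrt(21))^(1/3) ~= 0.8352.
z^3 = -sqrt(21) - 4 gives z = -(4 + sqrt(21))^(1/3) ~= -2.0474.

z = -2.0474 or z = 0.8352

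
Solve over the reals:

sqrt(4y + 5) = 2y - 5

Square both sides: 4y + 5 = (2y - 5)^2.
Expand and rearrange: 4y^2 - 24y + 20 = 0.
Solving gives y = 5 or y = 1.
Check each candidate in the original equation:
  y = 5: sqrt(25) = 5, while 2y - 5 = 5 — valid.
  y = 1: sqrt(9) = 3, while 2y - 5 = -3 — extraneous.

y = 5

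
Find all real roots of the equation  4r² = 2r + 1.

Rearrange to standard form: 4r² - 2r - 1 = 0.
Discriminant: (-2)² − 4·4·(-1) = 20.
Quadratic formula: r = (2 ± √20) / 8.
So r = 1/4 + √(5)/4 ≈ 0.809 or r = 1/4 - √(5)/4 ≈ -0.309.

r = -0.309 or r = 0.809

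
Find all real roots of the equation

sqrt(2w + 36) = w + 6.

w = 0

Square both sides: 2w + 36 = (w + 6)^2.
Expand and rearrange: w^2 + 10w = 0.
Solving gives w = 0 or w = -10.
Check each candidate in the original equation:
  w = 0: sqrt(36) = 6, while w + 6 = 6 — valid.
  w = -10: sqrt(16) = 4, while w + 6 = -4 — extraneous.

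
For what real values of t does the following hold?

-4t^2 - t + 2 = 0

Discriminant: (-1)^2 - 4*(-4)*2 = 33.
Quadratic formula: t = (1 +/- sqrt(33)) / (-8).
So t = -sqrt(33)/8 - 1/8 ~= -0.8431 or t = -1/8 + sqrt(33)/8 ~= 0.5931.

t = -0.8431 or t = 0.5931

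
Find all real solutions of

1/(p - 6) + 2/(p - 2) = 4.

p = 2.467 or p = 6.283

Multiply both sides by (p - 6)(p - 2):
(p - 2) + 2(p - 6) = 4(p - 6)(p - 2).
Expand and collect terms: 4p^2 - 35p + 62 = 0.
By the quadratic formula, p = (35 +/- sqrt(233)) / 8, so p ~= 6.283 or p ~= 2.467.
Neither value makes a denominator zero (p != 6, p != 2), so both are valid.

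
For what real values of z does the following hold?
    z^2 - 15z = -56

z = 7 or z = 8

Bring every term to one side: z^2 - 15z + 56 = 0.
Factor: (z - 8)(z - 7) = 0.
So z = 8 or z = 7.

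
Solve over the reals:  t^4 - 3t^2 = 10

t = -2.2361 or t = 2.2361

Let u = t^2. The equation becomes u^2 - 3u - 10 = 0.
Factor: (u - 5)(u + 2) = 0, so u = 5 or u = -2.
t^2 = 5 gives t = +/-sqrt(5) ~= +/-2.2361.
t^2 = -2 < 0 has no real solution.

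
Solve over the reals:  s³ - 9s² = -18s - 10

Rearrange: s³ - 9s² + 18s + 10 = 0.
Possible rational roots are divisors of 10. Testing s = 5 gives 0, so (s - 5) is a factor.
Divide: s³ - 9s² + 18s + 10 = (s - 5)(s² - 4s - 2).
Apply the quadratic formula to s² - 4s - 2 = 0: s = (4 ± √24)/2, i.e. s ≈ 4.4495 or s ≈ -0.4495.

s = -0.4495 or s = 4.4495 or s = 5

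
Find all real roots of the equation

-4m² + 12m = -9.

m = -0.6213 or m = 3.6213

Rearrange to standard form: -4m² + 12m + 9 = 0.
Discriminant: (12)² − 4·(-4)·9 = 288.
Quadratic formula: m = (-12 ± √288) / (-8).
So m = 3/2 - 3·√(2)/2 ≈ -0.6213 or m = 3/2 + 3·√(2)/2 ≈ 3.6213.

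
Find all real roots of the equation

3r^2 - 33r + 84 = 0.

r = 4 or r = 7

Factor: 3(r - 4)(r - 7) = 0.
So r = 4 or r = 7.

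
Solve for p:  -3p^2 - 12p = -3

Rearrange to standard form: -3p^2 - 12p + 3 = 0.
Discriminant: (-12)^2 - 4*(-3)*3 = 180.
Quadratic formula: p = (12 +/- sqrt(180)) / (-6).
So p = -sqrt(5) - 2 ~= -4.2361 or p = -2 + sqrt(5) ~= 0.2361.

p = -4.2361 or p = 0.2361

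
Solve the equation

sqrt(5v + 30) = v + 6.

Square both sides: 5v + 30 = (v + 6)^2.
Expand and rearrange: v^2 + 7v + 6 = 0.
Solving gives v = -1 or v = -6.
Check each candidate in the original equation:
  v = -1: sqrt(25) = 5, while v + 6 = 5 — valid.
  v = -6: sqrt(0) = 0, while v + 6 = 0 — valid.

v = -6 or v = -1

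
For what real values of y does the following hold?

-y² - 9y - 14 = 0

y = -7 or y = -2

Factor: -1(y + 2)(y + 7) = 0.
So y = -2 or y = -7.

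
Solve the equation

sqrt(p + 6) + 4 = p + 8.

p = -2

Isolate the radical: sqrt(p + 6) = p + 4.
Square both sides: p + 6 = (p + 4)^2.
Expand and rearrange: p^2 + 7p + 10 = 0.
Solving gives p = -2 or p = -5.
Check each candidate in the original equation:
  p = -2: sqrt(4) = 2, while p + 4 = 2 — valid.
  p = -5: sqrt(1) = 1, while p + 4 = -1 — extraneous.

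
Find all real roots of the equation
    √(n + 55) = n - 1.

Square both sides: n + 55 = (n - 1)².
Expand and rearrange: n² - 3n - 54 = 0.
Solving gives n = 9 or n = -6.
Check each candidate in the original equation:
  n = 9: √(64) = 8, while n - 1 = 8 — valid.
  n = -6: √(49) = 7, while n - 1 = -7 — extraneous.

n = 9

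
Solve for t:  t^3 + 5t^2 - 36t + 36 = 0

t = -9.2915 or t = 1.2915 or t = 3

Possible rational roots are divisors of 36. Testing t = 3 gives 0, so (t - 3) is a factor.
Divide: t^3 + 5t^2 - 36t + 36 = (t - 3)(t^2 + 8t - 12).
Apply the quadratic formula to t^2 + 8t - 12 = 0: t = (-8 +/- sqrt(112))/2, i.e. t ~= 1.2915 or t ~= -9.2915.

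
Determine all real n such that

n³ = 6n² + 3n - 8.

n = -1.2749 or n = 1 or n = 6.2749

Rearrange: n³ - 6n² - 3n + 8 = 0.
Possible rational roots are divisors of 8. Testing n = 1 gives 0, so (n - 1) is a factor.
Divide: n³ - 6n² - 3n + 8 = (n - 1)(n² - 5n - 8).
Apply the quadratic formula to n² - 5n - 8 = 0: n = (5 ± √57)/2, i.e. n ≈ 6.2749 or n ≈ -1.2749.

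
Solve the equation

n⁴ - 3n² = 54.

n = -3 or n = 3

Let u = n². The equation becomes u² - 3u - 54 = 0.
Factor: (u - 9)(u + 6) = 0, so u = 9 or u = -6.
n² = 9 gives n = ±3.
n² = -6 < 0 has no real solution.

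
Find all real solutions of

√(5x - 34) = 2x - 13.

Square both sides: 5x - 34 = (2x - 13)².
Expand and rearrange: 4x² - 57x + 203 = 0.
Solving gives x = 7.25 or x = 7.
Check each candidate in the original equation:
  x = 7.25: √(2.25) = 1.5, while 2x - 13 = 1.5 — valid.
  x = 7: √(1) = 1, while 2x - 13 = 1 — valid.

x = 7 or x = 7.25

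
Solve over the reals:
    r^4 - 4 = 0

Let u = r^2. The equation becomes u^2 - 4 = 0.
Factor: (u + 2)(u - 2) = 0, so u = -2 or u = 2.
r^2 = -2 < 0 has no real solution.
r^2 = 2 gives r = +/-sqrt(2) ~= +/-1.4142.

r = -1.4142 or r = 1.4142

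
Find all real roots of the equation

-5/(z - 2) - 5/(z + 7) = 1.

Multiply both sides by (z - 2)(z + 7):
-5(z + 7) - 5(z - 2) = (z - 2)(z + 7).
Expand and collect terms: z^2 + 15z + 11 = 0.
By the quadratic formula, z = (-15 +/- sqrt(181)) / 2, so z ~= -0.7732 or z ~= -14.2268.
Neither value makes a denominator zero (z != 2, z != -7), so both are valid.

z = -14.2268 or z = -0.7732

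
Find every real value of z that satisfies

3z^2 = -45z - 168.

z = -8 or z = -7

Bring every term to one side: 3z^2 + 45z + 168 = 0.
Factor: 3(z + 8)(z + 7) = 0.
So z = -8 or z = -7.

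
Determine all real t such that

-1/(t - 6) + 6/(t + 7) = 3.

t = -4.9371 or t = 5.6038

Multiply both sides by (t - 6)(t + 7):
-(t + 7) + 6(t - 6) = 3(t - 6)(t + 7).
Expand and collect terms: 3t^2 - 2t - 83 = 0.
By the quadratic formula, t = (2 +/- sqrt(1000)) / 6, so t ~= 5.6038 or t ~= -4.9371.
Neither value makes a denominator zero (t != 6, t != -7), so both are valid.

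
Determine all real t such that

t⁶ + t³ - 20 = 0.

Let u = t³. The equation becomes u² + u - 20 = 0.
Factor: (u - 4)(u + 5) = 0, so u = 4 or u = -5.
t³ = 4 gives t = ∛(4) ≈ 1.5874.
t³ = -5 gives t = -∛(5) ≈ -1.71.

t = -1.71 or t = 1.5874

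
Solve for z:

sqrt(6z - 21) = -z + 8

Square both sides: 6z - 21 = (-z + 8)^2.
Expand and rearrange: z^2 - 22z + 85 = 0.
Solving gives z = 17 or z = 5.
Check each candidate in the original equation:
  z = 17: sqrt(81) = 9, while -z + 8 = -9 — extraneous.
  z = 5: sqrt(9) = 3, while -z + 8 = 3 — valid.

z = 5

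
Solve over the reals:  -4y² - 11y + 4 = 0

y = -3.0752 or y = 0.3252

Discriminant: (-11)² − 4·(-4)·4 = 185.
Quadratic formula: y = (11 ± √185) / (-8).
So y = -√(185)/8 - 11/8 ≈ -3.0752 or y = -11/8 + √(185)/8 ≈ 0.3252.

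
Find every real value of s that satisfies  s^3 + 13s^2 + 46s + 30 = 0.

s = -7.1623 or s = -5 or s = -0.8377

Possible rational roots are divisors of 30. Testing s = -5 gives 0, so (s + 5) is a factor.
Divide: s^3 + 13s^2 + 46s + 30 = (s + 5)(s^2 + 8s + 6).
Apply the quadratic formula to s^2 + 8s + 6 = 0: s = (-8 +/- sqrt(40))/2, i.e. s ~= -0.8377 or s ~= -7.1623.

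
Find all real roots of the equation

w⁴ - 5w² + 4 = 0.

w = -2 or w = -1 or w = 1 or w = 2

Let u = w². The equation becomes u² - 5u + 4 = 0.
Factor: (u - 1)(u - 4) = 0, so u = 1 or u = 4.
w² = 1 gives w = ±1.
w² = 4 gives w = ±2.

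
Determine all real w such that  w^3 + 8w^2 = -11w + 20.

Rearrange: w^3 + 8w^2 + 11w - 20 = 0.
Possible rational roots are divisors of -20. Testing w = -4 gives 0, so (w + 4) is a factor.
Divide: w^3 + 8w^2 + 11w - 20 = (w + 4)(w^2 + 4w - 5).
Factor the quadratic: w = 1 or w = -5.

w = -5 or w = -4 or w = 1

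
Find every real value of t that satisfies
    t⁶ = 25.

Let u = t³. The equation becomes u² - 25 = 0.
Factor: (u - 5)(u + 5) = 0, so u = 5 or u = -5.
t³ = 5 gives t = ∛(5) ≈ 1.71.
t³ = -5 gives t = -∛(5) ≈ -1.71.

t = -1.71 or t = 1.71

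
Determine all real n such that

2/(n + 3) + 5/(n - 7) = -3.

Multiply both sides by (n + 3)(n - 7):
2(n - 7) + 5(n + 3) = -3(n + 3)(n - 7).
Expand and collect terms: -3n² + 5n + 62 = 0.
By the quadratic formula, n = (-5 ± √769) / -6, so n ≈ -3.7885 or n ≈ 5.4551.
Neither value makes a denominator zero (n ≠ -3, n ≠ 7), so both are valid.

n = -3.7885 or n = 5.4551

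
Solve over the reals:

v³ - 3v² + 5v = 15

Rearrange: v³ - 3v² + 5v - 15 = 0.
Possible rational roots are divisors of -15. Testing v = 3 gives 0, so (v - 3) is a factor.
Divide: v³ - 3v² + 5v - 15 = (v - 3)(v² + 5).
The quadratic v² + 5 has discriminant -20 < 0, so no further real roots.

v = 3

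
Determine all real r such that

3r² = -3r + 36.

Bring every term to one side: 3r² + 3r - 36 = 0.
Factor: 3(r - 3)(r + 4) = 0.
So r = 3 or r = -4.

r = -4 or r = 3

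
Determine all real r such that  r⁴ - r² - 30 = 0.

r = -2.4495 or r = 2.4495

Let u = r². The equation becomes u² - u - 30 = 0.
Factor: (u + 5)(u - 6) = 0, so u = -5 or u = 6.
r² = -5 < 0 has no real solution.
r² = 6 gives r = ±√(6) ≈ ±2.4495.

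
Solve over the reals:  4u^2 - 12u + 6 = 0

u = 0.634 or u = 2.366

Discriminant: (-12)^2 - 4*4*6 = 48.
Quadratic formula: u = (12 +/- sqrt(48)) / 8.
So u = sqrt(3)/2 + 3/2 ~= 2.366 or u = 3/2 - sqrt(3)/2 ~= 0.634.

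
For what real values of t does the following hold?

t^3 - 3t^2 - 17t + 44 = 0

t = -4 or t = 2.382 or t = 4.618

Possible rational roots are divisors of 44. Testing t = -4 gives 0, so (t + 4) is a factor.
Divide: t^3 - 3t^2 - 17t + 44 = (t + 4)(t^2 - 7t + 11).
Apply the quadratic formula to t^2 - 7t + 11 = 0: t = (7 +/- sqrt(5))/2, i.e. t ~= 4.618 or t ~= 2.382.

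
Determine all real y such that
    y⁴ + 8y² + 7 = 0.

No real solutions.

Let u = y². The equation becomes u² + 8u + 7 = 0.
Factor: (u + 1)(u + 7) = 0, so u = -1 or u = -7.
y² = -1 < 0 has no real solution.
y² = -7 < 0 has no real solution.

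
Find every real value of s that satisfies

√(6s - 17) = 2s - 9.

Square both sides: 6s - 17 = (2s - 9)².
Expand and rearrange: 4s² - 42s + 98 = 0.
Solving gives s = 7 or s = 3.5.
Check each candidate in the original equation:
  s = 7: √(25) = 5, while 2s - 9 = 5 — valid.
  s = 3.5: √(4) = 2, while 2s - 9 = -2 — extraneous.

s = 7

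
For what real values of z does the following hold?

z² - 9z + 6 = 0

Discriminant: (-9)² − 4·1·6 = 57.
Quadratic formula: z = (9 ± √57) / 2.
So z = √(57)/2 + 9/2 ≈ 8.2749 or z = 9/2 - √(57)/2 ≈ 0.7251.

z = 0.7251 or z = 8.2749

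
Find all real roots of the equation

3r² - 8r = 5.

Rearrange to standard form: 3r² - 8r - 5 = 0.
Discriminant: (-8)² − 4·3·(-5) = 124.
Quadratic formula: r = (8 ± √124) / 6.
So r = 4/3 + √(31)/3 ≈ 3.1893 or r = 4/3 - √(31)/3 ≈ -0.5226.

r = -0.5226 or r = 3.1893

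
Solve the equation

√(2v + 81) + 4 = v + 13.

v = 0

Isolate the radical: √(2v + 81) = v + 9.
Square both sides: 2v + 81 = (v + 9)².
Expand and rearrange: v² + 16v = 0.
Solving gives v = 0 or v = -16.
Check each candidate in the original equation:
  v = 0: √(81) = 9, while v + 9 = 9 — valid.
  v = -16: √(49) = 7, while v + 9 = -7 — extraneous.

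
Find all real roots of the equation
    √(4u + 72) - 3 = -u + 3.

Isolate the radical: √(4u + 72) = -u + 6.
Square both sides: 4u + 72 = (-u + 6)².
Expand and rearrange: u² - 16u - 36 = 0.
Solving gives u = 18 or u = -2.
Check each candidate in the original equation:
  u = 18: √(144) = 12, while -u + 6 = -12 — extraneous.
  u = -2: √(64) = 8, while -u + 6 = 8 — valid.

u = -2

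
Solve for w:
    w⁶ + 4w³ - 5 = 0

w = -1.71 or w = 1

Let u = w³. The equation becomes u² + 4u - 5 = 0.
Factor: (u + 5)(u - 1) = 0, so u = -5 or u = 1.
w³ = -5 gives w = -∛(5) ≈ -1.71.
w³ = 1 gives w = 1.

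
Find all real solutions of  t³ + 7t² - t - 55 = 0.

t = -5 or t = -4.4641 or t = 2.4641

Possible rational roots are divisors of -55. Testing t = -5 gives 0, so (t + 5) is a factor.
Divide: t³ + 7t² - t - 55 = (t + 5)(t² + 2t - 11).
Apply the quadratic formula to t² + 2t - 11 = 0: t = (-2 ± √48)/2, i.e. t ≈ 2.4641 or t ≈ -4.4641.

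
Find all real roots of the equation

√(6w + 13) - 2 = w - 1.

Isolate the radical: √(6w + 13) = w + 1.
Square both sides: 6w + 13 = (w + 1)².
Expand and rearrange: w² - 4w - 12 = 0.
Solving gives w = 6 or w = -2.
Check each candidate in the original equation:
  w = 6: √(49) = 7, while w + 1 = 7 — valid.
  w = -2: √(1) = 1, while w + 1 = -1 — extraneous.

w = 6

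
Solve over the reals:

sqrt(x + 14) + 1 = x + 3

x = 2

Isolate the radical: sqrt(x + 14) = x + 2.
Square both sides: x + 14 = (x + 2)^2.
Expand and rearrange: x^2 + 3x - 10 = 0.
Solving gives x = 2 or x = -5.
Check each candidate in the original equation:
  x = 2: sqrt(16) = 4, while x + 2 = 4 — valid.
  x = -5: sqrt(9) = 3, while x + 2 = -3 — extraneous.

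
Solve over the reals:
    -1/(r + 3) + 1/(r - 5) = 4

r = -3.2426 or r = 5.2426

Multiply both sides by (r + 3)(r - 5):
-(r - 5) + (r + 3) = 4(r + 3)(r - 5).
Expand and collect terms: 4r^2 - 8r - 68 = 0.
By the quadratic formula, r = (8 +/- sqrt(1152)) / 8, so r ~= 5.2426 or r ~= -3.2426.
Neither value makes a denominator zero (r != -3, r != 5), so both are valid.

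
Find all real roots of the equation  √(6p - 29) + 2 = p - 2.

p = 5 or p = 9

Isolate the radical: √(6p - 29) = p - 4.
Square both sides: 6p - 29 = (p - 4)².
Expand and rearrange: p² - 14p + 45 = 0.
Solving gives p = 9 or p = 5.
Check each candidate in the original equation:
  p = 9: √(25) = 5, while p - 4 = 5 — valid.
  p = 5: √(1) = 1, while p - 4 = 1 — valid.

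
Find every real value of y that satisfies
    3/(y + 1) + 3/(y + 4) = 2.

y = -3.1213 or y = 1.1213

Multiply both sides by (y + 1)(y + 4):
3(y + 4) + 3(y + 1) = 2(y + 1)(y + 4).
Expand and collect terms: 2y^2 + 4y - 7 = 0.
By the quadratic formula, y = (-4 +/- sqrt(72)) / 4, so y ~= 1.1213 or y ~= -3.1213.
Neither value makes a denominator zero (y != -1, y != -4), so both are valid.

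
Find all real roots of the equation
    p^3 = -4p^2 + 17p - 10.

Rearrange: p^3 + 4p^2 - 17p + 10 = 0.
Possible rational roots are divisors of 10. Testing p = 2 gives 0, so (p - 2) is a factor.
Divide: p^3 + 4p^2 - 17p + 10 = (p - 2)(p^2 + 6p - 5).
Apply the quadratic formula to p^2 + 6p - 5 = 0: p = (-6 +/- sqrt(56))/2, i.e. p ~= 0.7417 or p ~= -6.7417.

p = -6.7417 or p = 0.7417 or p = 2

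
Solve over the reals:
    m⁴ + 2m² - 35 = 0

m = -2.2361 or m = 2.2361

Let u = m². The equation becomes u² + 2u - 35 = 0.
Factor: (u + 7)(u - 5) = 0, so u = -7 or u = 5.
m² = -7 < 0 has no real solution.
m² = 5 gives m = ±√(5) ≈ ±2.2361.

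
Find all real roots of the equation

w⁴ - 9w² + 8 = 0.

Let u = w². The equation becomes u² - 9u + 8 = 0.
Factor: (u - 1)(u - 8) = 0, so u = 1 or u = 8.
w² = 1 gives w = ±1.
w² = 8 gives w = ±2·√(2) ≈ ±2.8284.

w = -2.8284 or w = -1 or w = 1 or w = 2.8284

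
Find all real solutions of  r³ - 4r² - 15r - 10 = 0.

r = -1.5311 or r = -1 or r = 6.5311

Possible rational roots are divisors of -10. Testing r = -1 gives 0, so (r + 1) is a factor.
Divide: r³ - 4r² - 15r - 10 = (r + 1)(r² - 5r - 10).
Apply the quadratic formula to r² - 5r - 10 = 0: r = (5 ± √65)/2, i.e. r ≈ 6.5311 or r ≈ -1.5311.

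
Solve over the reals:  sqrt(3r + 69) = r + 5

r = 4

Square both sides: 3r + 69 = (r + 5)^2.
Expand and rearrange: r^2 + 7r - 44 = 0.
Solving gives r = 4 or r = -11.
Check each candidate in the original equation:
  r = 4: sqrt(81) = 9, while r + 5 = 9 — valid.
  r = -11: sqrt(36) = 6, while r + 5 = -6 — extraneous.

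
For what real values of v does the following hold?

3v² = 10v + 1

Rearrange to standard form: 3v² - 10v - 1 = 0.
Discriminant: (-10)² − 4·3·(-1) = 112.
Quadratic formula: v = (10 ± √112) / 6.
So v = 5/3 + 2·√(7)/3 ≈ 3.4305 or v = 5/3 - 2·√(7)/3 ≈ -0.0972.

v = -0.0972 or v = 3.4305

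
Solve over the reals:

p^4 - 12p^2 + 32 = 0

p = -2.8284 or p = -2 or p = 2 or p = 2.8284

Let u = p^2. The equation becomes u^2 - 12u + 32 = 0.
Factor: (u - 8)(u - 4) = 0, so u = 8 or u = 4.
p^2 = 8 gives p = +/-2*sqrt(2) ~= +/-2.8284.
p^2 = 4 gives p = +/-2.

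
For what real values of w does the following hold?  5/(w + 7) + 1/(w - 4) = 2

Multiply both sides by (w + 7)(w - 4):
5(w - 4) + (w + 7) = 2(w + 7)(w - 4).
Expand and collect terms: 2w² - 43 = 0.
By the quadratic formula, w = (0 ± √344) / 4, so w ≈ 4.6368 or w ≈ -4.6368.
Neither value makes a denominator zero (w ≠ -7, w ≠ 4), so both are valid.

w = -4.6368 or w = 4.6368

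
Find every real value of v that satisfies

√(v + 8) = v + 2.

Square both sides: v + 8 = (v + 2)².
Expand and rearrange: v² + 3v - 4 = 0.
Solving gives v = 1 or v = -4.
Check each candidate in the original equation:
  v = 1: √(9) = 3, while v + 2 = 3 — valid.
  v = -4: √(4) = 2, while v + 2 = -2 — extraneous.

v = 1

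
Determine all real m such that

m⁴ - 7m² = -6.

Let u = m². The equation becomes u² - 7u + 6 = 0.
Factor: (u - 6)(u - 1) = 0, so u = 6 or u = 1.
m² = 6 gives m = ±√(6) ≈ ±2.4495.
m² = 1 gives m = ±1.

m = -2.4495 or m = -1 or m = 1 or m = 2.4495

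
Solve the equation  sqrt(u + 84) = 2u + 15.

u = -3

Square both sides: u + 84 = (2u + 15)^2.
Expand and rearrange: 4u^2 + 59u + 141 = 0.
Solving gives u = -3 or u = -11.75.
Check each candidate in the original equation:
  u = -3: sqrt(81) = 9, while 2u + 15 = 9 — valid.
  u = -11.75: sqrt(72.25) = 8.5, while 2u + 15 = -8.5 — extraneous.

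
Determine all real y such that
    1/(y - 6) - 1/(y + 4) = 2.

Multiply both sides by (y - 6)(y + 4):
(y + 4) - (y - 6) = 2(y - 6)(y + 4).
Expand and collect terms: 2y^2 - 4y - 58 = 0.
By the quadratic formula, y = (4 +/- sqrt(480)) / 4, so y ~= 6.4772 or y ~= -4.4772.
Neither value makes a denominator zero (y != 6, y != -4), so both are valid.

y = -4.4772 or y = 6.4772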